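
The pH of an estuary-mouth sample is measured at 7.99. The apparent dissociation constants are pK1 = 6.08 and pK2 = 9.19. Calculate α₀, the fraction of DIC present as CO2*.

α₀ = 0.0114

α₀ = 1 / (1 + K1/[H⁺] + K1K2/[H⁺]²) = 1 / (1 + 10^+1.91 + 10^+0.71)
   = 1 / (1 + 81.283 + 5.1286) = 1/87.412 = 0.01144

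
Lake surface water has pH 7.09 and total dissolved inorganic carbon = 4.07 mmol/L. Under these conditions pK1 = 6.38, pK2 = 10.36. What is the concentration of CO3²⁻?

[CO3²⁻] = 1.83 μmol/L

α₂ = 1 / (1 + [H⁺]/K2 + [H⁺]²/(K1K2)) = 1 / (1 + 10^+3.27 + 10^+2.56)
   = 1 / (1 + 1862.1 + 363.08) = 1/2226.2 = 0.0004492
[CO3²⁻] = α₂ × DIC = 0.0004492 × 4.07 = 0.00183 mmol/L = 1.83 μmol/L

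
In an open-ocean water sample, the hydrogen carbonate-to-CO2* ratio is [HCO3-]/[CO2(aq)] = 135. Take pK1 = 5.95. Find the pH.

From K1 = [H⁺][HCO3-]/[CO2(aq)]:  pH = pK1 + log₁₀([HCO3-]/[CO2(aq)])
log₁₀(135) = +2.130
pH = 5.95 + (+2.130) = 8.08

pH = 8.08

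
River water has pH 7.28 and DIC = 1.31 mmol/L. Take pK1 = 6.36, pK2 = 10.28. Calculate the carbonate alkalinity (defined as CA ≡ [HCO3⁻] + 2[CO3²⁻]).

CA = [HCO3⁻] + 2[CO3²⁻] = (α₁ + 2α₂)·DIC
At pH 7.28: [H⁺]/K1 = 10^-0.92 = 0.12023, K2/[H⁺] = 10^-3.00 = 0.0010000
α₁ = 1/(1 + 0.12023 + 0.0010000) = 1/1.1212 = 0.8919; α₂ = α₁·K2/[H⁺] = 0.0008919
α₁ + 2α₂ = 0.8937
CA = 0.8937 × 1.31 = 1.17 mmol/L

CA = 1.17 mmol/L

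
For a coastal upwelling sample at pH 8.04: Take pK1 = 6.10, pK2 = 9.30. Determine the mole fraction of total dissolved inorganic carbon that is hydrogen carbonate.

α₁ = 1 / (1 + [H⁺]/K1 + K2/[H⁺]) = 1 / (1 + 10^-1.94 + 10^-1.26)
   = 1 / (1 + 0.011482 + 0.054954) = 1/1.0664 = 0.9377

α₁ = 0.938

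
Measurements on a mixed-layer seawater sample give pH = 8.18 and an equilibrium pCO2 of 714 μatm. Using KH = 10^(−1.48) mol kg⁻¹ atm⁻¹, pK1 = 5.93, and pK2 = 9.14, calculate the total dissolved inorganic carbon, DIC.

[CO2*] = KH · pCO2 = 10^(−1.48) × 714×10^-6 = 2.364×10^-5 mol/kg
α₀ = 1/(1 + K1/[H⁺] + K1K2/[H⁺]²) = 1/(1 + 10^+2.25 + 10^+1.29) = 0.005042
DIC = [CO2*]/α₀ = 2.364×10^-5 / 0.005042 = 4.69 mmol/kg

DIC = 4.69 mmol/kg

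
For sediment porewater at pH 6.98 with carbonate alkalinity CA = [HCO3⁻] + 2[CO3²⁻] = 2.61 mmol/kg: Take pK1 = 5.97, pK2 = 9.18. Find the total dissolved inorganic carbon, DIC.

CA = [HCO3⁻] + 2[CO3²⁻] = (α₁ + 2α₂)·DIC
At pH 6.98: [H⁺]/K1 = 10^-1.01 = 0.097724, K2/[H⁺] = 10^-2.20 = 0.0063096
α₁ = 1/(1 + 0.097724 + 0.0063096) = 1/1.1040 = 0.9058; α₂ = α₁·K2/[H⁺] = 0.005715
α₁ + 2α₂ = 0.9172
DIC = CA / (α₁ + 2α₂) = 2.61 / 0.9172 = 2.85 mmol/kg

DIC = 2.85 mmol/kg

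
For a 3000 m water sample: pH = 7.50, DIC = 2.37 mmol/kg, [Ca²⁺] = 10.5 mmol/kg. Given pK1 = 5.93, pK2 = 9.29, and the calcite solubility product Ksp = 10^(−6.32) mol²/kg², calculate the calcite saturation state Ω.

Ω = 0.808

α₂ = 1 / (1 + [H⁺]/K2 + [H⁺]²/(K1K2)) = 1 / (1 + 10^+1.79 + 10^+0.22)
   = 1 / (1 + 61.660 + 1.6596) = 1/64.319 = 0.01555
[CO3²⁻] = α₂ × DIC = 0.01555 × 2.37 = 0.03685 mmol/kg
Ksp = 10^(−6.32) = 4.786×10^-7
Ω = [Ca²⁺][CO3²⁻]/Ksp = (10.5×10^-3)(3.685×10^-5) / 4.786×10^-7 = 0.808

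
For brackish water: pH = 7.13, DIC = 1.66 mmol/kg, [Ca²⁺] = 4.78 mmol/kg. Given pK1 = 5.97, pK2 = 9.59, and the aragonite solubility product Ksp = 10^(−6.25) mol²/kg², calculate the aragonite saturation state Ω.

Ω = 0.0456

α₂ = 1 / (1 + [H⁺]/K2 + [H⁺]²/(K1K2)) = 1 / (1 + 10^+2.46 + 10^+1.30)
   = 1 / (1 + 288.40 + 19.953) = 1/309.36 = 0.003233
[CO3²⁻] = α₂ × DIC = 0.003233 × 1.66 = 0.005366 mmol/kg = 5.366 μmol/kg
Ksp = 10^(−6.25) = 5.623×10^-7
Ω = [Ca²⁺][CO3²⁻]/Ksp = (4.78×10^-3)(5.366×10^-6) / 5.623×10^-7 = 0.0456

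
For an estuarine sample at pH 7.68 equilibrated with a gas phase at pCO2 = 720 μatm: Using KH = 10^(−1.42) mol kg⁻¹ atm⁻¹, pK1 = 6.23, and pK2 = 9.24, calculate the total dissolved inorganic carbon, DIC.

[CO2*] = KH · pCO2 = 10^(−1.42) × 720×10^-6 = 2.737×10^-5 mol/kg
α₀ = 1/(1 + K1/[H⁺] + K1K2/[H⁺]²) = 1/(1 + 10^+1.45 + 10^-0.11) = 0.03338
DIC = [CO2*]/α₀ = 2.737×10^-5 / 0.03338 = 0.820 mmol/kg

DIC = 0.820 mmol/kg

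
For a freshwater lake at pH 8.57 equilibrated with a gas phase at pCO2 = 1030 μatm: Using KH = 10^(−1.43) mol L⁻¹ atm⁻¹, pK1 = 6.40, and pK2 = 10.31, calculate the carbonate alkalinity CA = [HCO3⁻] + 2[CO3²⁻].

CA = 5.87 mmol/L

[CO2*] = KH · pCO2 = 10^(−1.43) × 1030×10^-6 = 3.827×10^-5 mol/L
α₀ = 1/(1 + K1/[H⁺] + K1K2/[H⁺]²) = 1/(1 + 10^+2.17 + 10^+0.43) = 0.006596
DIC = [CO2*]/α₀ = 3.827×10^-5 / 0.006596 = 5.802 mmol/L
CA = (α₁ + 2α₂)·DIC = (0.9756 + 2×0.01775) × 5.802 = 5.87 mmol/L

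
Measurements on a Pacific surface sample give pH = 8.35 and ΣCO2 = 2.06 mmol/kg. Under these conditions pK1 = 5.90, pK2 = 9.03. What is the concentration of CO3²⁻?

[CO3²⁻] = 0.355 mmol/kg

α₂ = 1 / (1 + [H⁺]/K2 + [H⁺]²/(K1K2)) = 1 / (1 + 10^+0.68 + 10^-1.77)
   = 1 / (1 + 4.7863 + 0.016982) = 1/5.8033 = 0.1723
[CO3²⁻] = α₂ × DIC = 0.1723 × 2.06 = 0.355 mmol/kg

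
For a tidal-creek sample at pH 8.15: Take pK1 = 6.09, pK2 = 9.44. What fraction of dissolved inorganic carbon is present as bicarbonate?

α₁ = 0.943

α₁ = 1 / (1 + [H⁺]/K1 + K2/[H⁺]) = 1 / (1 + 10^-2.06 + 10^-1.29)
   = 1 / (1 + 0.0087096 + 0.051286) = 1/1.0600 = 0.9434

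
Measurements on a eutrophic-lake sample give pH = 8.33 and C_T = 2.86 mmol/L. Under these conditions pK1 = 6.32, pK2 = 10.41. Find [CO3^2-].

[CO3²⁻] = 0.0234 mmol/L

α₂ = 1 / (1 + [H⁺]/K2 + [H⁺]²/(K1K2)) = 1 / (1 + 10^+2.08 + 10^+0.07)
   = 1 / (1 + 120.23 + 1.1749) = 1/122.40 = 0.008170
[CO3²⁻] = α₂ × DIC = 0.008170 × 2.86 = 0.0234 mmol/L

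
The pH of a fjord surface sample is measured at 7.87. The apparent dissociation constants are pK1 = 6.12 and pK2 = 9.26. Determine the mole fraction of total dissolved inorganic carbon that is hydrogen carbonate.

α₁ = 0.945

α₁ = 1 / (1 + [H⁺]/K1 + K2/[H⁺]) = 1 / (1 + 10^-1.75 + 10^-1.39)
   = 1 / (1 + 0.017783 + 0.040738) = 1/1.0585 = 0.9447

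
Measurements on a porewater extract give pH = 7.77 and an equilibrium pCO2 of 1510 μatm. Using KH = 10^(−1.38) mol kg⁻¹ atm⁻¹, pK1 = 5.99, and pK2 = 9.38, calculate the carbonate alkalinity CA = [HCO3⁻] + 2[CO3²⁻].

CA = 3.98 mmol/kg

[CO2*] = KH · pCO2 = 10^(−1.38) × 1510×10^-6 = 6.295×10^-5 mol/kg
α₀ = 1/(1 + K1/[H⁺] + K1K2/[H⁺]²) = 1/(1 + 10^+1.78 + 10^+0.17) = 0.01594
DIC = [CO2*]/α₀ = 6.295×10^-5 / 0.01594 = 3.949 mmol/kg
CA = (α₁ + 2α₂)·DIC = (0.9605 + 2×0.02358) × 3.949 = 3.98 mmol/kg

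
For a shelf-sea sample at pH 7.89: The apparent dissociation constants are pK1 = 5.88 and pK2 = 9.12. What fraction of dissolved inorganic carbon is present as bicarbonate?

α₁ = 0.936

α₁ = 1 / (1 + [H⁺]/K1 + K2/[H⁺]) = 1 / (1 + 10^-2.01 + 10^-1.23)
   = 1 / (1 + 0.0097724 + 0.058884) = 1/1.0687 = 0.9358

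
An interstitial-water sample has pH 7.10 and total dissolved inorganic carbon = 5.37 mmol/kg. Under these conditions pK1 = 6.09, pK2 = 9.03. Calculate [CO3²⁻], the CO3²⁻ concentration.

[CO3²⁻] = 0.0569 mmol/kg

α₂ = 1 / (1 + [H⁺]/K2 + [H⁺]²/(K1K2)) = 1 / (1 + 10^+1.93 + 10^+0.92)
   = 1 / (1 + 85.114 + 8.3176) = 1/94.431 = 0.01059
[CO3²⁻] = α₂ × DIC = 0.01059 × 5.37 = 0.0569 mmol/kg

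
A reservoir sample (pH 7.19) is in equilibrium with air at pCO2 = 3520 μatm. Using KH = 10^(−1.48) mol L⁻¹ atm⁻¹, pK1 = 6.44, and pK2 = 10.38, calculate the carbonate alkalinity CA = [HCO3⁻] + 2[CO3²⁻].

CA = 0.656 mmol/L

[CO2*] = KH · pCO2 = 10^(−1.48) × 3520×10^-6 = 1.166×10^-4 mol/L
α₀ = 1/(1 + K1/[H⁺] + K1K2/[H⁺]²) = 1/(1 + 10^+0.75 + 10^-2.44) = 0.1509
DIC = [CO2*]/α₀ = 1.166×10^-4 / 0.1509 = 0.7724 mmol/L
CA = (α₁ + 2α₂)·DIC = (0.8486 + 2×0.0005479) × 0.7724 = 0.656 mmol/L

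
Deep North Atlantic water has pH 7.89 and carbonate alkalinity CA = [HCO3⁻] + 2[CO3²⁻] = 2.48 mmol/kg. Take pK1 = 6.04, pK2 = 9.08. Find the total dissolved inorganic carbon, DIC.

CA = [HCO3⁻] + 2[CO3²⁻] = (α₁ + 2α₂)·DIC
At pH 7.89: [H⁺]/K1 = 10^-1.85 = 0.014125, K2/[H⁺] = 10^-1.19 = 0.064565
α₁ = 1/(1 + 0.014125 + 0.064565) = 1/1.0787 = 0.9270; α₂ = α₁·K2/[H⁺] = 0.05986
α₁ + 2α₂ = 1.0468
DIC = CA / (α₁ + 2α₂) = 2.48 / 1.0468 = 2.37 mmol/kg

DIC = 2.37 mmol/kg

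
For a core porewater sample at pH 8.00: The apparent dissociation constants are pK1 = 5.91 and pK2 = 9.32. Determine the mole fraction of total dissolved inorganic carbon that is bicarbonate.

α₁ = 1 / (1 + [H⁺]/K1 + K2/[H⁺]) = 1 / (1 + 10^-2.09 + 10^-1.32)
   = 1 / (1 + 0.0081283 + 0.047863) = 1/1.0560 = 0.9470

α₁ = 0.947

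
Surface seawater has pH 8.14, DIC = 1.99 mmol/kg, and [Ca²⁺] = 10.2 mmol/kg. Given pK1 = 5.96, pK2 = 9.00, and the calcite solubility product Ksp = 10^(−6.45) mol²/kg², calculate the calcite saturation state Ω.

Ω = 6.90

α₂ = 1 / (1 + [H⁺]/K2 + [H⁺]²/(K1K2)) = 1 / (1 + 10^+0.86 + 10^-1.32)
   = 1 / (1 + 7.2444 + 0.047863) = 1/8.2922 = 0.1206
[CO3²⁻] = α₂ × DIC = 0.1206 × 1.99 = 0.2400 mmol/kg
Ksp = 10^(−6.45) = 3.548×10^-7
Ω = [Ca²⁺][CO3²⁻]/Ksp = (10.2×10^-3)(2.400×10^-4) / 3.548×10^-7 = 6.90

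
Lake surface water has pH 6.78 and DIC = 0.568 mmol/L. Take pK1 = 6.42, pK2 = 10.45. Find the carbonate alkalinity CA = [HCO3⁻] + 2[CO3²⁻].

CA = 0.396 mmol/L

CA = [HCO3⁻] + 2[CO3²⁻] = (α₁ + 2α₂)·DIC
At pH 6.78: [H⁺]/K1 = 10^-0.36 = 0.43652, K2/[H⁺] = 10^-3.67 = 0.00021380
α₁ = 1/(1 + 0.43652 + 0.00021380) = 1/1.4367 = 0.6960; α₂ = α₁·K2/[H⁺] = 0.0001488
α₁ + 2α₂ = 0.6963
CA = 0.6963 × 0.568 = 0.396 mmol/L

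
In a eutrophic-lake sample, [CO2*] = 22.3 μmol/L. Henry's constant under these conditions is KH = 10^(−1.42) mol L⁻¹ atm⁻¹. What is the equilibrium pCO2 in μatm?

KH = 10^(−1.42) = 3.802×10^-2 mol L⁻¹ atm⁻¹
pCO2 = [CO2*]/KH = 22.3×10^-6 / 3.802×10^-2 = 5.87×10^-4 atm = 587 μatm

pCO2 = 587 μatm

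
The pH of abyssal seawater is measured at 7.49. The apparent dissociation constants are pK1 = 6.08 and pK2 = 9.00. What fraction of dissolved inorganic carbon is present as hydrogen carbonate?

α₁ = 0.935

α₁ = 1 / (1 + [H⁺]/K1 + K2/[H⁺]) = 1 / (1 + 10^-1.41 + 10^-1.51)
   = 1 / (1 + 0.038905 + 0.030903) = 1/1.0698 = 0.9347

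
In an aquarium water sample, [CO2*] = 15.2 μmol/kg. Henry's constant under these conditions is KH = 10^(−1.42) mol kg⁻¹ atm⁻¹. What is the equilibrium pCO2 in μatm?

pCO2 = 400 μatm

KH = 10^(−1.42) = 3.802×10^-2 mol kg⁻¹ atm⁻¹
pCO2 = [CO2*]/KH = 15.2×10^-6 / 3.802×10^-2 = 4.00×10^-4 atm = 400 μatm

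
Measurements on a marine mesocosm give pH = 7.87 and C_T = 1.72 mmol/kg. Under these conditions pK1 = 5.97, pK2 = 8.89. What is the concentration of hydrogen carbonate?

[HCO3⁻] = 1.55 mmol/kg

α₁ = 1 / (1 + [H⁺]/K1 + K2/[H⁺]) = 1 / (1 + 10^-1.90 + 10^-1.02)
   = 1 / (1 + 0.012589 + 0.095499) = 1/1.1081 = 0.9025
[HCO3⁻] = α₁ × DIC = 0.9025 × 1.72 = 1.55 mmol/kg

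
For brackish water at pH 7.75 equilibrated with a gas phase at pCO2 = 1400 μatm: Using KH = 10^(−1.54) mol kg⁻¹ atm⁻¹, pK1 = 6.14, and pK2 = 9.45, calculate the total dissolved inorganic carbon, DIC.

DIC = 1.72 mmol/kg

[CO2*] = KH · pCO2 = 10^(−1.54) × 1400×10^-6 = 4.038×10^-5 mol/kg
α₀ = 1/(1 + K1/[H⁺] + K1K2/[H⁺]²) = 1/(1 + 10^+1.61 + 10^-0.09) = 0.02350
DIC = [CO2*]/α₀ = 4.038×10^-5 / 0.02350 = 1.72 mmol/kg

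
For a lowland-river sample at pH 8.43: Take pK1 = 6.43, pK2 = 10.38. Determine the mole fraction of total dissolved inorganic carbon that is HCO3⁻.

α₁ = 0.979

α₁ = 1 / (1 + [H⁺]/K1 + K2/[H⁺]) = 1 / (1 + 10^-2.00 + 10^-1.95)
   = 1 / (1 + 0.010000 + 0.011220) = 1/1.0212 = 0.9792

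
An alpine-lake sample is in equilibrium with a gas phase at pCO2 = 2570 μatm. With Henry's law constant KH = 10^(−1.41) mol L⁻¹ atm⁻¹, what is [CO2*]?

[CO2*] = 100 μmol/L

KH = 10^(−1.41) = 3.890×10^-2 mol L⁻¹ atm⁻¹
[CO2*] = KH · pCO2 = 3.890×10^-2 × 2570×10^-6 atm = 10.00×10^-5 mol/L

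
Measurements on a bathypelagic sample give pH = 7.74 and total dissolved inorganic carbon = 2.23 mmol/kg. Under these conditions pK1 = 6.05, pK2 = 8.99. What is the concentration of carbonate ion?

[CO3²⁻] = 0.116 mmol/kg

α₂ = 1 / (1 + [H⁺]/K2 + [H⁺]²/(K1K2)) = 1 / (1 + 10^+1.25 + 10^-0.44)
   = 1 / (1 + 17.783 + 0.36308) = 1/19.146 = 0.05223
[CO3²⁻] = α₂ × DIC = 0.05223 × 2.23 = 0.116 mmol/kg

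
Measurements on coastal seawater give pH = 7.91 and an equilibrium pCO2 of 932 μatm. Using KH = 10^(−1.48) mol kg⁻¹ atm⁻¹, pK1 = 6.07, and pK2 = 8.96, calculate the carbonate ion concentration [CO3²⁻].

[CO2*] = KH · pCO2 = 10^(−1.48) × 932×10^-6 = 3.086×10^-5 mol/kg
α₀ = 1/(1 + K1/[H⁺] + K1K2/[H⁺]²) = 1/(1 + 10^+1.84 + 10^+0.79) = 0.01310
DIC = [CO2*]/α₀ = 3.086×10^-5 / 0.01310 = 2.356 mmol/kg
[CO3²⁻] = α₂·DIC; α₂ = 0.08076, so [CO3²⁻] = 0.08076 × 2.356 = 0.190 mmol/kg

[CO3²⁻] = 0.190 mmol/kg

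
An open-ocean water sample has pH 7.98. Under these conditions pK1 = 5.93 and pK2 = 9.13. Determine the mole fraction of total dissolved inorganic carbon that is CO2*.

α₀ = 1 / (1 + K1/[H⁺] + K1K2/[H⁺]²) = 1 / (1 + 10^+2.05 + 10^+0.90)
   = 1 / (1 + 112.20 + 7.9433) = 1/121.15 = 0.008255

α₀ = 0.00825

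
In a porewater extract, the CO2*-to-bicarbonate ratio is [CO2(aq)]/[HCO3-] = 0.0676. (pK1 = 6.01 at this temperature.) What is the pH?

From K1 = [H⁺][HCO3-]/[CO2(aq)]:  pH = pK1 − log₁₀([CO2(aq)]/[HCO3-])
log₁₀(0.0676) = -1.170
pH = 6.01 − (-1.170) = 7.18

pH = 7.18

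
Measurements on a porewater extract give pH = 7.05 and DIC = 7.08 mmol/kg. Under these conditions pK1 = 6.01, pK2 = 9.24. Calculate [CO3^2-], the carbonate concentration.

[CO3²⁻] = 0.0416 mmol/kg

α₂ = 1 / (1 + [H⁺]/K2 + [H⁺]²/(K1K2)) = 1 / (1 + 10^+2.19 + 10^+1.15)
   = 1 / (1 + 154.88 + 14.125) = 1/170.01 = 0.005882
[CO3²⁻] = α₂ × DIC = 0.005882 × 7.08 = 0.0416 mmol/kg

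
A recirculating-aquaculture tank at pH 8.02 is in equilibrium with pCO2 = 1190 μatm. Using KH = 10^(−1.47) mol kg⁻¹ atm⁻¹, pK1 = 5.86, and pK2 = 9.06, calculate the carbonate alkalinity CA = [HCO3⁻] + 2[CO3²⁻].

CA = 6.89 mmol/kg

[CO2*] = KH · pCO2 = 10^(−1.47) × 1190×10^-6 = 4.032×10^-5 mol/kg
α₀ = 1/(1 + K1/[H⁺] + K1K2/[H⁺]²) = 1/(1 + 10^+2.16 + 10^+1.12) = 0.006300
DIC = [CO2*]/α₀ = 4.032×10^-5 / 0.006300 = 6.400 mmol/kg
CA = (α₁ + 2α₂)·DIC = (0.9106 + 2×0.08305) × 6.400 = 6.89 mmol/kg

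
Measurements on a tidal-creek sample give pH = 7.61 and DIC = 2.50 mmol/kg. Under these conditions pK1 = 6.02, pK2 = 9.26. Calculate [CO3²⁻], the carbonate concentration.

α₂ = 1 / (1 + [H⁺]/K2 + [H⁺]²/(K1K2)) = 1 / (1 + 10^+1.65 + 10^+0.06)
   = 1 / (1 + 44.668 + 1.1482) = 1/46.817 = 0.02136
[CO3²⁻] = α₂ × DIC = 0.02136 × 2.50 = 0.0534 mmol/kg

[CO3²⁻] = 0.0534 mmol/kg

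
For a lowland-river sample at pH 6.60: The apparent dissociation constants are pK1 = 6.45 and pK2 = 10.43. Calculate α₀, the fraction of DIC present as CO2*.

α₀ = 1 / (1 + K1/[H⁺] + K1K2/[H⁺]²) = 1 / (1 + 10^+0.15 + 10^-3.68)
   = 1 / (1 + 1.4125 + 0.00020893) = 1/2.4127 = 0.4145

α₀ = 0.414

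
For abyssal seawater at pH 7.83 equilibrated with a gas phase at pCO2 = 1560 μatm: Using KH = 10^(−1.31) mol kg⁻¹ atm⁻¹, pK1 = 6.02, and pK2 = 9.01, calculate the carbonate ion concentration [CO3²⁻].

[CO3²⁻] = 0.326 mmol/kg

[CO2*] = KH · pCO2 = 10^(−1.31) × 1560×10^-6 = 7.641×10^-5 mol/kg
α₀ = 1/(1 + K1/[H⁺] + K1K2/[H⁺]²) = 1/(1 + 10^+1.81 + 10^+0.63) = 0.01432
DIC = [CO2*]/α₀ = 7.641×10^-5 / 0.01432 = 5.335 mmol/kg
[CO3²⁻] = α₂·DIC; α₂ = 0.06109, so [CO3²⁻] = 0.06109 × 5.335 = 0.326 mmol/kg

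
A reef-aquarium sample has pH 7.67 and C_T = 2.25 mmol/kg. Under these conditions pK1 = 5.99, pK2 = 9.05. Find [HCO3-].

[HCO3⁻] = 2.12 mmol/kg

α₁ = 1 / (1 + [H⁺]/K1 + K2/[H⁺]) = 1 / (1 + 10^-1.68 + 10^-1.38)
   = 1 / (1 + 0.020893 + 0.041687) = 1/1.0626 = 0.9411
[HCO3⁻] = α₁ × DIC = 0.9411 × 2.25 = 2.12 mmol/kg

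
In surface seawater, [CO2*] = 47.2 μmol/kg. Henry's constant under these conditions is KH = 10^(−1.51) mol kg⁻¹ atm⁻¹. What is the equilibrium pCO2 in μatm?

KH = 10^(−1.51) = 3.090×10^-2 mol kg⁻¹ atm⁻¹
pCO2 = [CO2*]/KH = 47.2×10^-6 / 3.090×10^-2 = 1.53×10^-3 atm = 1530 μatm

pCO2 = 1530 μatm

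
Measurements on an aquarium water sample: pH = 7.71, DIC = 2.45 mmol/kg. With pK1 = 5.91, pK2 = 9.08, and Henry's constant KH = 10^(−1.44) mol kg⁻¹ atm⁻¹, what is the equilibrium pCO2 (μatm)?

α₀ = 1 / (1 + K1/[H⁺] + K1K2/[H⁺]²) = 1 / (1 + 10^+1.80 + 10^+0.43)
   = 1 / (1 + 63.096 + 2.6915) = 1/66.787 = 0.01497
[CO2*] = α₀ × DIC = 0.01497 × 2.45 = 0.03668 mmol/kg
pCO2 = [CO2*]/KH = 3.668×10^-5 / 3.631×10^-2 = 1010 μatm

pCO2 = 1010 μatm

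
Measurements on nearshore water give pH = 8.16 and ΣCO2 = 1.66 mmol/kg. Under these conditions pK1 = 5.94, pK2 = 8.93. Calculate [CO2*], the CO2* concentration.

α₀ = 1 / (1 + K1/[H⁺] + K1K2/[H⁺]²) = 1 / (1 + 10^+2.22 + 10^+1.45)
   = 1 / (1 + 165.96 + 28.184) = 1/195.14 = 0.005124
[CO2*] = α₀ × DIC = 0.005124 × 1.66 = 0.00851 mmol/kg = 8.51 μmol/kg

[CO2*] = 8.51 μmol/kg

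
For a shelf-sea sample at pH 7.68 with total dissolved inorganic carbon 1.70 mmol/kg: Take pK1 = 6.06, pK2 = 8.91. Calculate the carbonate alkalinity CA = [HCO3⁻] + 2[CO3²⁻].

CA = [HCO3⁻] + 2[CO3²⁻] = (α₁ + 2α₂)·DIC
At pH 7.68: [H⁺]/K1 = 10^-1.62 = 0.023988, K2/[H⁺] = 10^-1.23 = 0.058884
α₁ = 1/(1 + 0.023988 + 0.058884) = 1/1.0829 = 0.9235; α₂ = α₁·K2/[H⁺] = 0.05438
α₁ + 2α₂ = 1.0322
CA = 1.0322 × 1.70 = 1.75 mmol/kg

CA = 1.75 mmol/kg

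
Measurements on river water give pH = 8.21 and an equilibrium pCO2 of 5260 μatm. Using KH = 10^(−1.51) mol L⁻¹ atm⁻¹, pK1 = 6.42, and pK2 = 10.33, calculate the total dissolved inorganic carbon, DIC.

[CO2*] = KH · pCO2 = 10^(−1.51) × 5260×10^-6 = 1.625×10^-4 mol/L
α₀ = 1/(1 + K1/[H⁺] + K1K2/[H⁺]²) = 1/(1 + 10^+1.79 + 10^-0.33) = 0.01584
DIC = [CO2*]/α₀ = 1.625×10^-4 / 0.01584 = 10.3 mmol/L

DIC = 10.3 mmol/L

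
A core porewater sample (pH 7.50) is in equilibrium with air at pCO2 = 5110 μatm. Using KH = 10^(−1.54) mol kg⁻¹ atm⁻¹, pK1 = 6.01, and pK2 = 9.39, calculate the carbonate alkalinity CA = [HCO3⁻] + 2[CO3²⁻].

[CO2*] = KH · pCO2 = 10^(−1.54) × 5110×10^-6 = 1.474×10^-4 mol/kg
α₀ = 1/(1 + K1/[H⁺] + K1K2/[H⁺]²) = 1/(1 + 10^+1.49 + 10^-0.40) = 0.03096
DIC = [CO2*]/α₀ = 1.474×10^-4 / 0.03096 = 4.760 mmol/kg
CA = (α₁ + 2α₂)·DIC = (0.9567 + 2×0.01232) × 4.760 = 4.67 mmol/kg

CA = 4.67 mmol/kg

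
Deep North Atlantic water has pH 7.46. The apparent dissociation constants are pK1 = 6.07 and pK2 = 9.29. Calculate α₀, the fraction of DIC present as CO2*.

α₀ = 0.0386

α₀ = 1 / (1 + K1/[H⁺] + K1K2/[H⁺]²) = 1 / (1 + 10^+1.39 + 10^-0.44)
   = 1 / (1 + 24.547 + 0.36308) = 1/25.910 = 0.03859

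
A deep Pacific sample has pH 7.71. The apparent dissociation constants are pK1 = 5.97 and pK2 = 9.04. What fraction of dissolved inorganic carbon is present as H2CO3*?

α₀ = 0.0171

α₀ = 1 / (1 + K1/[H⁺] + K1K2/[H⁺]²) = 1 / (1 + 10^+1.74 + 10^+0.41)
   = 1 / (1 + 54.954 + 2.5704) = 1/58.524 = 0.01709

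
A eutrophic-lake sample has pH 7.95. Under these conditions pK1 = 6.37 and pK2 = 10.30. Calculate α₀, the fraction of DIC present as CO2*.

α₀ = 0.0255

α₀ = 1 / (1 + K1/[H⁺] + K1K2/[H⁺]²) = 1 / (1 + 10^+1.58 + 10^-0.77)
   = 1 / (1 + 38.019 + 0.16982) = 1/39.189 = 0.02552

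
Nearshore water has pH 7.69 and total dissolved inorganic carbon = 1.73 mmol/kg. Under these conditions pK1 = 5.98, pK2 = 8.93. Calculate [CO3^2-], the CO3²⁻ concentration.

[CO3²⁻] = 0.0924 mmol/kg

α₂ = 1 / (1 + [H⁺]/K2 + [H⁺]²/(K1K2)) = 1 / (1 + 10^+1.24 + 10^-0.47)
   = 1 / (1 + 17.378 + 0.33884) = 1/18.717 = 0.05343
[CO3²⁻] = α₂ × DIC = 0.05343 × 1.73 = 0.0924 mmol/kg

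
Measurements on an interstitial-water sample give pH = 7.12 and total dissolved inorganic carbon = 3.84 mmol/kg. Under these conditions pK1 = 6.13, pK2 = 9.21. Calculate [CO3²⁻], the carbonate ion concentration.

[CO3²⁻] = 0.0281 mmol/kg

α₂ = 1 / (1 + [H⁺]/K2 + [H⁺]²/(K1K2)) = 1 / (1 + 10^+2.09 + 10^+1.10)
   = 1 / (1 + 123.03 + 12.589) = 1/136.62 = 0.007320
[CO3²⁻] = α₂ × DIC = 0.007320 × 3.84 = 0.0281 mmol/kg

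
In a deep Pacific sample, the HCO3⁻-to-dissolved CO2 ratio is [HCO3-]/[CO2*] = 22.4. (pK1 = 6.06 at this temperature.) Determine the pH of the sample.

From K1 = [H⁺][HCO3-]/[CO2*]:  pH = pK1 + log₁₀([HCO3-]/[CO2*])
log₁₀(22.4) = +1.350
pH = 6.06 + (+1.350) = 7.41

pH = 7.41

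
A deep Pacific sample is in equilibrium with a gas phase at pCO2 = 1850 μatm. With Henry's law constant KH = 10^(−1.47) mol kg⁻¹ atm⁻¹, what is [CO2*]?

KH = 10^(−1.47) = 3.388×10^-2 mol kg⁻¹ atm⁻¹
[CO2*] = KH · pCO2 = 3.388×10^-2 × 1850×10^-6 atm = 6.27×10^-5 mol/kg

[CO2*] = 62.7 μmol/kg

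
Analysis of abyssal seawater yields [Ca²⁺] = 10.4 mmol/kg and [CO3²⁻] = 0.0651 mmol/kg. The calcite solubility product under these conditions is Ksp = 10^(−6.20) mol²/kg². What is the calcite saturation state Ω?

Ω = 1.07

Ksp = 10^(−6.20) = 6.310×10^-7
Ω = [Ca²⁺][CO3²⁻]/Ksp = (10.4×10^-3)(0.0651×10^-3) / 6.310×10^-7 = 1.07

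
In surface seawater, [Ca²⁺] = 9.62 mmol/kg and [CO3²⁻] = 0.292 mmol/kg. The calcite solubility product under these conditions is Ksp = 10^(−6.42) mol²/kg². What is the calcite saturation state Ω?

Ω = 7.39

Ksp = 10^(−6.42) = 3.802×10^-7
Ω = [Ca²⁺][CO3²⁻]/Ksp = (9.62×10^-3)(0.292×10^-3) / 3.802×10^-7 = 7.39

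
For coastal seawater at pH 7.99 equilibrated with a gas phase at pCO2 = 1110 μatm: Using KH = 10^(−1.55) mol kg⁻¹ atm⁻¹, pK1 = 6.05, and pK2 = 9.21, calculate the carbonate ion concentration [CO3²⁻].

[CO3²⁻] = 0.164 mmol/kg

[CO2*] = KH · pCO2 = 10^(−1.55) × 1110×10^-6 = 3.128×10^-5 mol/kg
α₀ = 1/(1 + K1/[H⁺] + K1K2/[H⁺]²) = 1/(1 + 10^+1.94 + 10^+0.72) = 0.01071
DIC = [CO2*]/α₀ = 3.128×10^-5 / 0.01071 = 2.920 mmol/kg
[CO3²⁻] = α₂·DIC; α₂ = 0.05622, so [CO3²⁻] = 0.05622 × 2.920 = 0.164 mmol/kg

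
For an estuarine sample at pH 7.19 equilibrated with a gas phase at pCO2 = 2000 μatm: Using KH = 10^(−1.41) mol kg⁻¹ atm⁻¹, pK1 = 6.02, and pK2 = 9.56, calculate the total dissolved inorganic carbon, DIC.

DIC = 1.23 mmol/kg

[CO2*] = KH · pCO2 = 10^(−1.41) × 2000×10^-6 = 7.781×10^-5 mol/kg
α₀ = 1/(1 + K1/[H⁺] + K1K2/[H⁺]²) = 1/(1 + 10^+1.17 + 10^-1.20) = 0.06307
DIC = [CO2*]/α₀ = 7.781×10^-5 / 0.06307 = 1.23 mmol/kg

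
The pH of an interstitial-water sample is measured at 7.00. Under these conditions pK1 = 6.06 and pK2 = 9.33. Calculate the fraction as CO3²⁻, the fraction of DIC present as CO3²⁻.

α₂ = 1 / (1 + [H⁺]/K2 + [H⁺]²/(K1K2)) = 1 / (1 + 10^+2.33 + 10^+1.39)
   = 1 / (1 + 213.80 + 24.547) = 1/239.34 = 0.004178

α₂ = 0.00418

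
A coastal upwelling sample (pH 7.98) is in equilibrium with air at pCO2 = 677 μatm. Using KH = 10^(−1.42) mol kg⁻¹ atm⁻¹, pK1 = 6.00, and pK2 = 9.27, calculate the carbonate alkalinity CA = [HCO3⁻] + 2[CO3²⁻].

CA = 2.71 mmol/kg

[CO2*] = KH · pCO2 = 10^(−1.42) × 677×10^-6 = 2.574×10^-5 mol/kg
α₀ = 1/(1 + K1/[H⁺] + K1K2/[H⁺]²) = 1/(1 + 10^+1.98 + 10^+0.69) = 0.009862
DIC = [CO2*]/α₀ = 2.574×10^-5 / 0.009862 = 2.610 mmol/kg
CA = (α₁ + 2α₂)·DIC = (0.9418 + 2×0.04830) × 2.610 = 2.71 mmol/kg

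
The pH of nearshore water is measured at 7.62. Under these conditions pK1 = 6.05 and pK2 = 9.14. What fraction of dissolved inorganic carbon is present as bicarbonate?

α₁ = 1 / (1 + [H⁺]/K1 + K2/[H⁺]) = 1 / (1 + 10^-1.57 + 10^-1.52)
   = 1 / (1 + 0.026915 + 0.030200) = 1/1.0571 = 0.9460

α₁ = 0.946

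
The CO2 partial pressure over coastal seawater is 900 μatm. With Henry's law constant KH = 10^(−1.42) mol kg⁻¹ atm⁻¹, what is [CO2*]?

[CO2*] = 34.2 μmol/kg

KH = 10^(−1.42) = 3.802×10^-2 mol kg⁻¹ atm⁻¹
[CO2*] = KH · pCO2 = 3.802×10^-2 × 900×10^-6 atm = 3.42×10^-5 mol/kg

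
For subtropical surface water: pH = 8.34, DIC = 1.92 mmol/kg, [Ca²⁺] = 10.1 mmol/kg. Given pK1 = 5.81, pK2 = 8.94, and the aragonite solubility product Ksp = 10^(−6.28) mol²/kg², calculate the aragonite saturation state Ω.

α₂ = 1 / (1 + [H⁺]/K2 + [H⁺]²/(K1K2)) = 1 / (1 + 10^+0.60 + 10^-1.93)
   = 1 / (1 + 3.9811 + 0.011749) = 1/4.9928 = 0.2003
[CO3²⁻] = α₂ × DIC = 0.2003 × 1.92 = 0.3846 mmol/kg
Ksp = 10^(−6.28) = 5.248×10^-7
Ω = [Ca²⁺][CO3²⁻]/Ksp = (10.1×10^-3)(3.846×10^-4) / 5.248×10^-7 = 7.40

Ω = 7.40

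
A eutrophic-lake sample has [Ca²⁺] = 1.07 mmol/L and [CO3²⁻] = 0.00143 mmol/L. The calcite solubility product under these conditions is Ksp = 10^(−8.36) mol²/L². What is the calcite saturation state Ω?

Ω = 0.351

Ksp = 10^(−8.36) = 4.365×10^-9
Ω = [Ca²⁺][CO3²⁻]/Ksp = (1.07×10^-3)(0.00143×10^-3) / 4.365×10^-9 = 0.351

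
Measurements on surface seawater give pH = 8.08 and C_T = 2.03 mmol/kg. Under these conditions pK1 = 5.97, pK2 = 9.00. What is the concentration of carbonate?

α₂ = 1 / (1 + [H⁺]/K2 + [H⁺]²/(K1K2)) = 1 / (1 + 10^+0.92 + 10^-1.19)
   = 1 / (1 + 8.3176 + 0.064565) = 1/9.3822 = 0.1066
[CO3²⁻] = α₂ × DIC = 0.1066 × 2.03 = 0.216 mmol/kg

[CO3²⁻] = 0.216 mmol/kg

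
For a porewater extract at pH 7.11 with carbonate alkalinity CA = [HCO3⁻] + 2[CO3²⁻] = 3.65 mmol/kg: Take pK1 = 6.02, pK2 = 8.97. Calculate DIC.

DIC = 3.89 mmol/kg

CA = [HCO3⁻] + 2[CO3²⁻] = (α₁ + 2α₂)·DIC
At pH 7.11: [H⁺]/K1 = 10^-1.09 = 0.081283, K2/[H⁺] = 10^-1.86 = 0.013804
α₁ = 1/(1 + 0.081283 + 0.013804) = 1/1.0951 = 0.9132; α₂ = α₁·K2/[H⁺] = 0.01261
α₁ + 2α₂ = 0.9384
DIC = CA / (α₁ + 2α₂) = 3.65 / 0.9384 = 3.89 mmol/kg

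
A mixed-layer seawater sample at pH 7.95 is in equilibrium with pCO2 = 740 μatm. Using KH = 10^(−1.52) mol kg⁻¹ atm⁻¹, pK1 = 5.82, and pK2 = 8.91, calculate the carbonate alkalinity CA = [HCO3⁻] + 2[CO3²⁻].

[CO2*] = KH · pCO2 = 10^(−1.52) × 740×10^-6 = 2.235×10^-5 mol/kg
α₀ = 1/(1 + K1/[H⁺] + K1K2/[H⁺]²) = 1/(1 + 10^+2.13 + 10^+1.17) = 0.006636
DIC = [CO2*]/α₀ = 2.235×10^-5 / 0.006636 = 3.368 mmol/kg
CA = (α₁ + 2α₂)·DIC = (0.8952 + 2×0.09816) × 3.368 = 3.68 mmol/kg

CA = 3.68 mmol/kg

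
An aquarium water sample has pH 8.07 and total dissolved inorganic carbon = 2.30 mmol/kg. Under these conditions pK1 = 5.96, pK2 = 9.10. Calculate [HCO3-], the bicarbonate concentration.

α₁ = 1 / (1 + [H⁺]/K1 + K2/[H⁺]) = 1 / (1 + 10^-2.11 + 10^-1.03)
   = 1 / (1 + 0.0077625 + 0.093325) = 1/1.1011 = 0.9082
[HCO3⁻] = α₁ × DIC = 0.9082 × 2.30 = 2.09 mmol/kg

[HCO3⁻] = 2.09 mmol/kg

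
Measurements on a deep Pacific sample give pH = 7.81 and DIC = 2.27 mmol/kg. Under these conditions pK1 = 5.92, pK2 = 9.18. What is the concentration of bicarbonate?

α₁ = 1 / (1 + [H⁺]/K1 + K2/[H⁺]) = 1 / (1 + 10^-1.89 + 10^-1.37)
   = 1 / (1 + 0.012882 + 0.042658) = 1/1.0555 = 0.9474
[HCO3⁻] = α₁ × DIC = 0.9474 × 2.27 = 2.15 mmol/kg

[HCO3⁻] = 2.15 mmol/kg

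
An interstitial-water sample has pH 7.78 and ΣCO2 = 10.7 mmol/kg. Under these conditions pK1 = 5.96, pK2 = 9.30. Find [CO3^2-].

[CO3²⁻] = 0.309 mmol/kg

α₂ = 1 / (1 + [H⁺]/K2 + [H⁺]²/(K1K2)) = 1 / (1 + 10^+1.52 + 10^-0.30)
   = 1 / (1 + 33.113 + 0.50119) = 1/34.614 = 0.02889
[CO3²⁻] = α₂ × DIC = 0.02889 × 10.7 = 0.309 mmol/kg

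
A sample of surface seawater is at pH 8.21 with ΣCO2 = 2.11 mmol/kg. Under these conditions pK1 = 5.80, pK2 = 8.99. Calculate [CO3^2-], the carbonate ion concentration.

[CO3²⁻] = 0.299 mmol/kg

α₂ = 1 / (1 + [H⁺]/K2 + [H⁺]²/(K1K2)) = 1 / (1 + 10^+0.78 + 10^-1.63)
   = 1 / (1 + 6.0256 + 0.023442) = 1/7.0490 = 0.1419
[CO3²⁻] = α₂ × DIC = 0.1419 × 2.11 = 0.299 mmol/kg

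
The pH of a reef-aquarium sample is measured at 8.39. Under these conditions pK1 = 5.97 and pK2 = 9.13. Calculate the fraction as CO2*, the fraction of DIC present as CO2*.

α₀ = 1 / (1 + K1/[H⁺] + K1K2/[H⁺]²) = 1 / (1 + 10^+2.42 + 10^+1.68)
   = 1 / (1 + 263.03 + 47.863) = 1/311.89 = 0.003206

α₀ = 0.00321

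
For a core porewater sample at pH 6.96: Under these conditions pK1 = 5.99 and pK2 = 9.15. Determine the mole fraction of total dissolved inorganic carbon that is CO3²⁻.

α₂ = 1 / (1 + [H⁺]/K2 + [H⁺]²/(K1K2)) = 1 / (1 + 10^+2.19 + 10^+1.22)
   = 1 / (1 + 154.88 + 16.596) = 1/172.48 = 0.005798

α₂ = 0.00580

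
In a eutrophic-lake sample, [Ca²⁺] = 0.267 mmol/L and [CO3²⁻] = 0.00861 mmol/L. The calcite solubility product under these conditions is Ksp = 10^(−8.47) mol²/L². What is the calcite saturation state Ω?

Ksp = 10^(−8.47) = 3.388×10^-9
Ω = [Ca²⁺][CO3²⁻]/Ksp = (0.267×10^-3)(0.00861×10^-3) / 3.388×10^-9 = 0.678

Ω = 0.678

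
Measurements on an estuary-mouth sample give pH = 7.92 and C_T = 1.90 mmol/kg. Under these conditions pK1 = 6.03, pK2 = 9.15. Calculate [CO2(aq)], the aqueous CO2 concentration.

[CO2*] = 0.0228 mmol/kg

α₀ = 1 / (1 + K1/[H⁺] + K1K2/[H⁺]²) = 1 / (1 + 10^+1.89 + 10^+0.66)
   = 1 / (1 + 77.625 + 4.5709) = 1/83.196 = 0.01202
[CO2*] = α₀ × DIC = 0.01202 × 1.90 = 0.0228 mmol/kg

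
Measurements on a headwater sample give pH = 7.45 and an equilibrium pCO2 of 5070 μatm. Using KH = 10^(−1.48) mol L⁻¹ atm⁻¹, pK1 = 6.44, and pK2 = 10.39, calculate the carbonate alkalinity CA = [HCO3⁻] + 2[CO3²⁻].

[CO2*] = KH · pCO2 = 10^(−1.48) × 5070×10^-6 = 1.679×10^-4 mol/L
α₀ = 1/(1 + K1/[H⁺] + K1K2/[H⁺]²) = 1/(1 + 10^+1.01 + 10^-1.93) = 0.08893
DIC = [CO2*]/α₀ = 1.679×10^-4 / 0.08893 = 1.888 mmol/L
CA = (α₁ + 2α₂)·DIC = (0.9100 + 2×0.001045) × 1.888 = 1.72 mmol/L

CA = 1.72 mmol/L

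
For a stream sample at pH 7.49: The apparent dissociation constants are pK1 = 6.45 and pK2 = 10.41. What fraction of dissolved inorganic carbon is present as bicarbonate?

α₁ = 0.915

α₁ = 1 / (1 + [H⁺]/K1 + K2/[H⁺]) = 1 / (1 + 10^-1.04 + 10^-2.92)
   = 1 / (1 + 0.091201 + 0.0012023) = 1/1.0924 = 0.9154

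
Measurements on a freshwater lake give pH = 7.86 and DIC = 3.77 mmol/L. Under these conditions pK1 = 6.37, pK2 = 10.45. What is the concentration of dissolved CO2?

α₀ = 1 / (1 + K1/[H⁺] + K1K2/[H⁺]²) = 1 / (1 + 10^+1.49 + 10^-1.10)
   = 1 / (1 + 30.903 + 0.079433) = 1/31.982 = 0.03127
[CO2*] = α₀ × DIC = 0.03127 × 3.77 = 0.118 mmol/L

[CO2*] = 0.118 mmol/L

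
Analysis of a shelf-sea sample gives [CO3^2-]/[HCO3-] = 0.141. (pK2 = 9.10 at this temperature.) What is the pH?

From K2 = [H⁺][CO3^2-]/[HCO3-]:  pH = pK2 + log₁₀([CO3^2-]/[HCO3-])
log₁₀(0.141) = -0.851
pH = 9.10 + (-0.851) = 8.25

pH = 8.25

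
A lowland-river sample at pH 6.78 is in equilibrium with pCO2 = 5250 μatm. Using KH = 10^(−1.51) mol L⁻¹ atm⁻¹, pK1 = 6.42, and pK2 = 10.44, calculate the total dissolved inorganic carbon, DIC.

DIC = 0.534 mmol/L

[CO2*] = KH · pCO2 = 10^(−1.51) × 5250×10^-6 = 1.622×10^-4 mol/L
α₀ = 1/(1 + K1/[H⁺] + K1K2/[H⁺]²) = 1/(1 + 10^+0.36 + 10^-3.30) = 0.3038
DIC = [CO2*]/α₀ = 1.622×10^-4 / 0.3038 = 0.534 mmol/L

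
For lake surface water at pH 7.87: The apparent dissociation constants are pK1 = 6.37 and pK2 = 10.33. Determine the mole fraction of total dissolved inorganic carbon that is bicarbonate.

α₁ = 1 / (1 + [H⁺]/K1 + K2/[H⁺]) = 1 / (1 + 10^-1.50 + 10^-2.46)
   = 1 / (1 + 0.031623 + 0.0034674) = 1/1.0351 = 0.9661

α₁ = 0.966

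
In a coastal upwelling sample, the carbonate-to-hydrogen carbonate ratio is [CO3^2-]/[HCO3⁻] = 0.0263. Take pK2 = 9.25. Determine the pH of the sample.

From K2 = [H⁺][CO3^2-]/[HCO3⁻]:  pH = pK2 + log₁₀([CO3^2-]/[HCO3⁻])
log₁₀(0.0263) = -1.580
pH = 9.25 + (-1.580) = 7.67

pH = 7.67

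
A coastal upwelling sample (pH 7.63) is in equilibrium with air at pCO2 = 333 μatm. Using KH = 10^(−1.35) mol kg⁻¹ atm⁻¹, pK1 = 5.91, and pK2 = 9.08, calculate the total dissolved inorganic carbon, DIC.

DIC = 0.823 mmol/kg

[CO2*] = KH · pCO2 = 10^(−1.35) × 333×10^-6 = 1.487×10^-5 mol/kg
α₀ = 1/(1 + K1/[H⁺] + K1K2/[H⁺]²) = 1/(1 + 10^+1.72 + 10^+0.27) = 0.01807
DIC = [CO2*]/α₀ = 1.487×10^-5 / 0.01807 = 0.823 mmol/kg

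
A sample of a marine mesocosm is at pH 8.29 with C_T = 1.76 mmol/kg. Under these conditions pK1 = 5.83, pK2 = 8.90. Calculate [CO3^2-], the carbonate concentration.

α₂ = 1 / (1 + [H⁺]/K2 + [H⁺]²/(K1K2)) = 1 / (1 + 10^+0.61 + 10^-1.85)
   = 1 / (1 + 4.0738 + 0.014125) = 1/5.0879 = 0.1965
[CO3²⁻] = α₂ × DIC = 0.1965 × 1.76 = 0.346 mmol/kg

[CO3²⁻] = 0.346 mmol/kg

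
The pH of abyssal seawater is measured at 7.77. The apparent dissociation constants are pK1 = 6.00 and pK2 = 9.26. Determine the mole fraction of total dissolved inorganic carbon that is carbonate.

α₂ = 1 / (1 + [H⁺]/K2 + [H⁺]²/(K1K2)) = 1 / (1 + 10^+1.49 + 10^-0.28)
   = 1 / (1 + 30.903 + 0.52481) = 1/32.428 = 0.03084

α₂ = 0.0308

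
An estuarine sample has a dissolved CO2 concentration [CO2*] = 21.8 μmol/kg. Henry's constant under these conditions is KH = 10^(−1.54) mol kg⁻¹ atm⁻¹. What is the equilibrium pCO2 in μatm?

KH = 10^(−1.54) = 2.884×10^-2 mol kg⁻¹ atm⁻¹
pCO2 = [CO2*]/KH = 21.8×10^-6 / 2.884×10^-2 = 7.56×10^-4 atm = 756 μatm

pCO2 = 756 μatm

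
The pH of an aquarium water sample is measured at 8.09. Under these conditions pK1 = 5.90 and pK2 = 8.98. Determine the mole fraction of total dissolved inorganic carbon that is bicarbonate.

α₁ = 0.881

α₁ = 1 / (1 + [H⁺]/K1 + K2/[H⁺]) = 1 / (1 + 10^-2.19 + 10^-0.89)
   = 1 / (1 + 0.0064565 + 0.12882) = 1/1.1353 = 0.8808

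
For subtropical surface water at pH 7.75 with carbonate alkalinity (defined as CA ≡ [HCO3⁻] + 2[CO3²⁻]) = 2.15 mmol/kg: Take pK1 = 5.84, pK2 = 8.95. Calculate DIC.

DIC = 2.05 mmol/kg

CA = [HCO3⁻] + 2[CO3²⁻] = (α₁ + 2α₂)·DIC
At pH 7.75: [H⁺]/K1 = 10^-1.91 = 0.012303, K2/[H⁺] = 10^-1.20 = 0.063096
α₁ = 1/(1 + 0.012303 + 0.063096) = 1/1.0754 = 0.9299; α₂ = α₁·K2/[H⁺] = 0.05867
α₁ + 2α₂ = 1.0472
DIC = CA / (α₁ + 2α₂) = 2.15 / 1.0472 = 2.05 mmol/kg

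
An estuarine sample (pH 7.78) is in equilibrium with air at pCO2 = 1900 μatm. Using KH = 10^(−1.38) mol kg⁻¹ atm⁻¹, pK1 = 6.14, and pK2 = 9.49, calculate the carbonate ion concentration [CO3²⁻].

[CO3²⁻] = 0.0674 mmol/kg

[CO2*] = KH · pCO2 = 10^(−1.38) × 1900×10^-6 = 7.921×10^-5 mol/kg
α₀ = 1/(1 + K1/[H⁺] + K1K2/[H⁺]²) = 1/(1 + 10^+1.64 + 10^-0.07) = 0.02198
DIC = [CO2*]/α₀ = 7.921×10^-5 / 0.02198 = 3.604 mmol/kg
[CO3²⁻] = α₂·DIC; α₂ = 0.01871, so [CO3²⁻] = 0.01871 × 3.604 = 0.0674 mmol/kg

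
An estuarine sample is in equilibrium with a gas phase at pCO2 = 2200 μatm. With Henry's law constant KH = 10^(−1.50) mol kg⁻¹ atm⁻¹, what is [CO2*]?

KH = 10^(−1.50) = 3.162×10^-2 mol kg⁻¹ atm⁻¹
[CO2*] = KH · pCO2 = 3.162×10^-2 × 2200×10^-6 atm = 6.96×10^-5 mol/kg

[CO2*] = 69.6 μmol/kg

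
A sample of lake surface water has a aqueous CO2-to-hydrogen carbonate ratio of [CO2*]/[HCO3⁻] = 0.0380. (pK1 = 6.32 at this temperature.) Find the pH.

pH = 7.74

From K1 = [H⁺][HCO3⁻]/[CO2*]:  pH = pK1 − log₁₀([CO2*]/[HCO3⁻])
log₁₀(0.0380) = -1.420
pH = 6.32 − (-1.420) = 7.74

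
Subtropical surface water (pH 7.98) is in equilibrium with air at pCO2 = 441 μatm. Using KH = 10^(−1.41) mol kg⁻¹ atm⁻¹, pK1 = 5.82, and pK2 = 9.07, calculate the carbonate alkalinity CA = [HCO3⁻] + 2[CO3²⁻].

[CO2*] = KH · pCO2 = 10^(−1.41) × 441×10^-6 = 1.716×10^-5 mol/kg
α₀ = 1/(1 + K1/[H⁺] + K1K2/[H⁺]²) = 1/(1 + 10^+2.16 + 10^+1.07) = 0.006358
DIC = [CO2*]/α₀ = 1.716×10^-5 / 0.006358 = 2.699 mmol/kg
CA = (α₁ + 2α₂)·DIC = (0.9189 + 2×0.07469) × 2.699 = 2.88 mmol/kg

CA = 2.88 mmol/kg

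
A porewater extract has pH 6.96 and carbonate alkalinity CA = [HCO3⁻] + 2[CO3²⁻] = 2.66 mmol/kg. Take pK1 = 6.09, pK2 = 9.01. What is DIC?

DIC = 2.99 mmol/kg

CA = [HCO3⁻] + 2[CO3²⁻] = (α₁ + 2α₂)·DIC
At pH 6.96: [H⁺]/K1 = 10^-0.87 = 0.13490, K2/[H⁺] = 10^-2.05 = 0.0089125
α₁ = 1/(1 + 0.13490 + 0.0089125) = 1/1.1438 = 0.8743; α₂ = α₁·K2/[H⁺] = 0.007792
α₁ + 2α₂ = 0.8899
DIC = CA / (α₁ + 2α₂) = 2.66 / 0.8899 = 2.99 mmol/kg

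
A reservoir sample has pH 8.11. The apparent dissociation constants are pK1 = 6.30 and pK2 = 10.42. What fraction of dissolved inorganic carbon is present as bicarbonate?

α₁ = 0.980

α₁ = 1 / (1 + [H⁺]/K1 + K2/[H⁺]) = 1 / (1 + 10^-1.81 + 10^-2.31)
   = 1 / (1 + 0.015488 + 0.0048978) = 1/1.0204 = 0.9800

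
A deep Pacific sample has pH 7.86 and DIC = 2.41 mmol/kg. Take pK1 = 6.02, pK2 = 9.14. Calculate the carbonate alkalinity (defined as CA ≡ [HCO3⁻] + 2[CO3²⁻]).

CA = 2.50 mmol/kg

CA = [HCO3⁻] + 2[CO3²⁻] = (α₁ + 2α₂)·DIC
At pH 7.86: [H⁺]/K1 = 10^-1.84 = 0.014454, K2/[H⁺] = 10^-1.28 = 0.052481
α₁ = 1/(1 + 0.014454 + 0.052481) = 1/1.0669 = 0.9373; α₂ = α₁·K2/[H⁺] = 0.04919
α₁ + 2α₂ = 1.0356
CA = 1.0356 × 2.41 = 2.50 mmol/kg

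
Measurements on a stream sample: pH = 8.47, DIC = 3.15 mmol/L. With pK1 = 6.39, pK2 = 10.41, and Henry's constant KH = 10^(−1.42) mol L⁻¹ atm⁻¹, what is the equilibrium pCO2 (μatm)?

pCO2 = 676 μatm

α₀ = 1 / (1 + K1/[H⁺] + K1K2/[H⁺]²) = 1 / (1 + 10^+2.08 + 10^+0.14)
   = 1 / (1 + 120.23 + 1.3804) = 1/122.61 = 0.008156
[CO2*] = α₀ × DIC = 0.008156 × 3.15 = 0.02569 mmol/L
pCO2 = [CO2*]/KH = 2.569×10^-5 / 3.802×10^-2 = 676 μatm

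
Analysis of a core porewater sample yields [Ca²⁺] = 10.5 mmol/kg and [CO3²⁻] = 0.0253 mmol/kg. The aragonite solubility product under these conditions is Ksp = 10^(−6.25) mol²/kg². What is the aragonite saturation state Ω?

Ksp = 10^(−6.25) = 5.623×10^-7
Ω = [Ca²⁺][CO3²⁻]/Ksp = (10.5×10^-3)(0.0253×10^-3) / 5.623×10^-7 = 0.472

Ω = 0.472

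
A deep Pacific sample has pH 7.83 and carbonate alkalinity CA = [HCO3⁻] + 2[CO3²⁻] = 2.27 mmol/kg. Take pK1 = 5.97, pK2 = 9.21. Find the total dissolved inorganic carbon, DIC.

DIC = 2.21 mmol/kg

CA = [HCO3⁻] + 2[CO3²⁻] = (α₁ + 2α₂)·DIC
At pH 7.83: [H⁺]/K1 = 10^-1.86 = 0.013804, K2/[H⁺] = 10^-1.38 = 0.041687
α₁ = 1/(1 + 0.013804 + 0.041687) = 1/1.0555 = 0.9474; α₂ = α₁·K2/[H⁺] = 0.03950
α₁ + 2α₂ = 1.0264
DIC = CA / (α₁ + 2α₂) = 2.27 / 1.0264 = 2.21 mmol/kg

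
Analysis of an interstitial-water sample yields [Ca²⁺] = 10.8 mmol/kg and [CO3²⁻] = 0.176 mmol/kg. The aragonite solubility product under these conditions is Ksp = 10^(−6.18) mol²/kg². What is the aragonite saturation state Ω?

Ksp = 10^(−6.18) = 6.607×10^-7
Ω = [Ca²⁺][CO3²⁻]/Ksp = (10.8×10^-3)(0.176×10^-3) / 6.607×10^-7 = 2.88

Ω = 2.88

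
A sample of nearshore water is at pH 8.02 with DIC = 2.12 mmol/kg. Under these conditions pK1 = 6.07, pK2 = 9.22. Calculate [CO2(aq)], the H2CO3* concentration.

[CO2*] = 0.0221 mmol/kg

α₀ = 1 / (1 + K1/[H⁺] + K1K2/[H⁺]²) = 1 / (1 + 10^+1.95 + 10^+0.75)
   = 1 / (1 + 89.125 + 5.6234) = 1/95.749 = 0.01044
[CO2*] = α₀ × DIC = 0.01044 × 2.12 = 0.0221 mmol/kg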